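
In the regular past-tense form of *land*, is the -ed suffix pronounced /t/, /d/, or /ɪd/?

/ɪd/

The stem *land* ends in /t/ or /d/.
The -ed suffix is realized as /ɪd/ after /t, d/; as /t/ after other voiceless consonants; and as /d/ after other voiced sounds.
So -ed on *land* is pronounced /ɪd/.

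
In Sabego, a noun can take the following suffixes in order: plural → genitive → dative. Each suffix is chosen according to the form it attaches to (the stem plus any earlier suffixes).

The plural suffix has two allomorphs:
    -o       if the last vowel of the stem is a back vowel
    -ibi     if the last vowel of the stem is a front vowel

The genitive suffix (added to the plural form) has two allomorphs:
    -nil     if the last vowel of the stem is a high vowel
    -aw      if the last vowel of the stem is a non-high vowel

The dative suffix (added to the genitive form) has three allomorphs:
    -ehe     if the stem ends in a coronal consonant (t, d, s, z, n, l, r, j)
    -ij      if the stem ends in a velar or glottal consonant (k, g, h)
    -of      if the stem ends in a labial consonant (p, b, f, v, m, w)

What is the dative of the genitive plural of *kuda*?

kudaoawof

*kuda* — last vowel /a/ (a back vowel) → -o → *kudao*.
The plural form *kudao*: last vowel = /o/, a non-high vowel → -aw → *kudaoaw*.
The genitive form *kudaoaw*: final consonant = /w/, labial → -of → *kudaoawof*.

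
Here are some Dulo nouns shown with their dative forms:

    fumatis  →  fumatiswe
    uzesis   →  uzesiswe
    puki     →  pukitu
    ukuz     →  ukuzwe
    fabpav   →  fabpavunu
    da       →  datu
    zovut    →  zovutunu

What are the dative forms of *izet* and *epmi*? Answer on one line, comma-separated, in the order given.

Looking at the final sound of each stem: -we when the stem ends in a sibilant (*fumatis*, *uzesis*, *ukuz*); -unu when the stem ends in a non-sibilant consonant (*fabpav*, *zovut*); -tu when the stem ends in a vowel (*puki*, *da*).
*izet*: final sound = /t/, a non-sibilant consonant → -unu → *izetunu*.
Since the final sound of *epmi* is /i/ (a vowel), it takes -tu, giving *epmitu*.

izetunu, epmitu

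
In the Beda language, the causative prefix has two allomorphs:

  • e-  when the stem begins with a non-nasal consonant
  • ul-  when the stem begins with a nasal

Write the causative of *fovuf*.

*fovuf* — first consonant /f/ (non-nasal) → e- → *efovuf*.

efovuf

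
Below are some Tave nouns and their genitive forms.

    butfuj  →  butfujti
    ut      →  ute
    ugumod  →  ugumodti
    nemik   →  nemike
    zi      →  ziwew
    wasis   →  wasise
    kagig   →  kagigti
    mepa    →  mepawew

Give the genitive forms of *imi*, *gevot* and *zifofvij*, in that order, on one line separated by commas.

The alternation tracks the final sound of the stem — -e when the stem ends in a voiceless consonant (*ut*, *nemik*, *wasis*); -ti when the stem ends in a voiced consonant (*butfuj*, *ugumod*, *kagig*); -wew when the stem ends in a vowel (*zi*, *mepa*).
*imi*: final sound = /i/, a vowel → -wew → *imiwew*.
Since the final sound of *gevot* is /t/ (a voiceless consonant), it takes -e, giving *gevote*.
The final sound of *zifofvij* is /j/, which is a voiced consonant, so the suffix is -ti, giving *zifofvijti*.

imiwew, gevote, zifofvijti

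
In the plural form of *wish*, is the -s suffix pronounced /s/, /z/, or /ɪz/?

The stem *wish* ends in a sibilant (/s, z, ʃ, ʒ, tʃ, dʒ/).
The plural suffix surfaces as /ɪz/ after sibilants, /s/ after other voiceless consonants, and /z/ after other voiced sounds.
So the plural -s on *wish* is pronounced /ɪz/.

/ɪz/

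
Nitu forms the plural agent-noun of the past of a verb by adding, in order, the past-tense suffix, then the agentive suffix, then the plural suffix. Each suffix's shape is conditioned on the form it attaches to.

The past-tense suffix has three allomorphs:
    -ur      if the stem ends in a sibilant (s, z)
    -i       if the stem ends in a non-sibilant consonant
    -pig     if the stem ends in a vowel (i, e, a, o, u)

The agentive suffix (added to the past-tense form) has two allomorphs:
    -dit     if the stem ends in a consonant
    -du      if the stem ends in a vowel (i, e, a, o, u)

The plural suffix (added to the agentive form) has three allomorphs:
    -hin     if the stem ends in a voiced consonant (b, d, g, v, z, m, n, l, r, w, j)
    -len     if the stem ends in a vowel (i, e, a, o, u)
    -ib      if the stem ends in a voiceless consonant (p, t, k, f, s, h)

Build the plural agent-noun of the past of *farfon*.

farfonidulen

*farfon* — final sound /n/ (a non-sibilant consonant) → -i → *farfoni*.
The past-tense form *farfoni*: final sound = /i/, a vowel → -du → *farfonidu*.
The agentive form *farfonidu* — final sound /u/ (a vowel) → -len → *farfonidulen*.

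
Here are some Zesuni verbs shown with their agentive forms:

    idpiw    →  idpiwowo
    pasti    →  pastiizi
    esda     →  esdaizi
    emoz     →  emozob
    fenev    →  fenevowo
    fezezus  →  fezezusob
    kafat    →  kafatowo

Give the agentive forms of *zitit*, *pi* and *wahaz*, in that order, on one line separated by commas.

zititowo, piizi, wahazob

The suffix is conditioned by the final sound: -ob when the stem ends in a sibilant (*emoz*, *fezezus*); -owo when the stem ends in a non-sibilant consonant (*idpiw*, *fenev*, *kafat*); -izi when the stem ends in a vowel (*pasti*, *esda*).
Since the final sound of *zitit* is /t/ (a non-sibilant consonant), it takes -owo, giving *zititowo*.
*pi*: final sound = /i/, a vowel → -izi → *piizi*.
Since the final sound of *wahaz* is /z/ (a sibilant), it takes -ob, giving *wahazob*.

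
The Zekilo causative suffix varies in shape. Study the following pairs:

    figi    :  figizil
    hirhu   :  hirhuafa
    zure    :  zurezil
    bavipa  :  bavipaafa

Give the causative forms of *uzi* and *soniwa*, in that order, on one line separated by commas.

uzizil, soniwaafa

The pattern is front/back vowel harmony: -zil when the last vowel of the stem is a front vowel (*figi*, *zure*); -afa when the last vowel of the stem is a back vowel (*hirhu*, *bavipa*).
*uzi* — last vowel /i/ (a front vowel) → -zil → *uzizil*.
*soniwa* — last vowel /a/ (a back vowel) → -afa → *soniwaafa*.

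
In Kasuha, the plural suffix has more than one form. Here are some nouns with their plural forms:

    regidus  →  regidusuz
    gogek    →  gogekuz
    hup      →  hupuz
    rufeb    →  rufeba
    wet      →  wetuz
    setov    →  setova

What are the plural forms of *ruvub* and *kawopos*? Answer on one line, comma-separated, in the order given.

ruvuba, kawoposuz

The alternation tracks the final consonant of the stem — -uz when the stem ends in a voiceless consonant (*regidus*, *gogek*, *hup*, *wet*); -a when the stem ends in a voiced consonant (*rufeb*, *setov*).
Since the final consonant of *ruvub* is /b/ (voiced), it takes -a, giving *ruvuba*.
*kawopos* — final consonant /s/ (voiceless) → -uz → *kawoposuz*.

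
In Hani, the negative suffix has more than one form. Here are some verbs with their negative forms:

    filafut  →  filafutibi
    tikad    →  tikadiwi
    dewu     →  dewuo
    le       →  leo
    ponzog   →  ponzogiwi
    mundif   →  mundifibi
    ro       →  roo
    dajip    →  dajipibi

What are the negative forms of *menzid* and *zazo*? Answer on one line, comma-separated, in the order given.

menzidiwi, zazoo

Looking at the final sound of each stem: -ibi when the stem ends in a voiceless consonant (*filafut*, *mundif*, *dajip*); -iwi when the stem ends in a voiced consonant (*tikad*, *ponzog*); -o when the stem ends in a vowel (*dewu*, *le*, *ro*).
*menzid*: final sound = /d/, a voiced consonant → -iwi → *menzidiwi*.
The final sound of *zazo* is /o/, which is a vowel, so the suffix is -o, giving *zazoo*.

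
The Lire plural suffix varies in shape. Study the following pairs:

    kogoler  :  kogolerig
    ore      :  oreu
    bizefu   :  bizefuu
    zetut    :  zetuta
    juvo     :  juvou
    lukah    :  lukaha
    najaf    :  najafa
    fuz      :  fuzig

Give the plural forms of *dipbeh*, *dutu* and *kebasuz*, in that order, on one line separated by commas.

The suffix is conditioned by the final sound: -a when the stem ends in a voiceless consonant (*zetut*, *lukah*, *najaf*); -ig when the stem ends in a voiced consonant (*kogoler*, *fuz*); -u when the stem ends in a vowel (*ore*, *bizefu*, *juvo*).
*dipbeh* — final sound /h/ (a voiceless consonant) → -a → *dipbeha*.
The final sound of *dutu* is /u/, which is a vowel, so the suffix is -u, giving *dutuu*.
The final sound of *kebasuz* is /z/, which is a voiced consonant, so the suffix is -ig, giving *kebasuzig*.

dipbeha, dutuu, kebasuzig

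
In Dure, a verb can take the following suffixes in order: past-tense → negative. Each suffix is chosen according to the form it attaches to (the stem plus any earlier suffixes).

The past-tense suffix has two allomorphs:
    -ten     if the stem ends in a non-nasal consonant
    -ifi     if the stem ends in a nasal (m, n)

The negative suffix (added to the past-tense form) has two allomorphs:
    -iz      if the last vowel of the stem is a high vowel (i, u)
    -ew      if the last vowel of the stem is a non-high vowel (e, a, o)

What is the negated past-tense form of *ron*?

Since the final consonant of *ron* is /n/ (a nasal), it takes -ifi, giving *ronifi*.
The last vowel of the past-tense form *ronifi* is /i/, which is a high vowel, so the negative suffix is -iz, giving *ronifiiz*.

ronifiiz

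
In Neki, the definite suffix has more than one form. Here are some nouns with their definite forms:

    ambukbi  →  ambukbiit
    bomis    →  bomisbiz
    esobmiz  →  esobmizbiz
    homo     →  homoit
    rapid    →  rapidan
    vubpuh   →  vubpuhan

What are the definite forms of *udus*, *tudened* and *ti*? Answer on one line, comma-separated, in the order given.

The suffix is conditioned by the final sound: -biz when the stem ends in a sibilant (*bomis*, *esobmiz*); -an when the stem ends in a non-sibilant consonant (*rapid*, *vubpuh*); -it when the stem ends in a vowel (*ambukbi*, *homo*).
*udus*: final sound = /s/, a sibilant → -biz → *udusbiz*.
*tudened* — final sound /d/ (a non-sibilant consonant) → -an → *tudenedan*.
The final sound of *ti* is /i/, which is a vowel, so the suffix is -it, giving *tiit*.

udusbiz, tudenedan, tiit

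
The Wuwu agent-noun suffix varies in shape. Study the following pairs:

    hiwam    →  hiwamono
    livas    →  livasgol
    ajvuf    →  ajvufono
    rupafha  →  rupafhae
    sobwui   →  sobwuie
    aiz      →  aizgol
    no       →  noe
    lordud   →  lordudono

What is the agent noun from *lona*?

lonae

Looking at the final sound of each stem: -gol when the stem ends in a sibilant (*livas*, *aiz*); -ono when the stem ends in a non-sibilant consonant (*hiwam*, *ajvuf*, *lordud*); -e when the stem ends in a vowel (*rupafha*, *sobwui*, *no*).
*lona* — final sound /a/ (a vowel) → -e → *lonae*.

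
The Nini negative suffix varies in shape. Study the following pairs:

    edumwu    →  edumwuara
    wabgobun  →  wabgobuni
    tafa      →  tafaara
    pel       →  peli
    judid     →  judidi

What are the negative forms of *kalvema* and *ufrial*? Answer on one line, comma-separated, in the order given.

kalvemaara, ufriali

The pattern is consonant vs. vowel: -i when the stem ends in a consonant (*wabgobun*, *pel*, *judid*); -ara when the stem ends in a vowel (*edumwu*, *tafa*).
The final sound of *kalvema* is /a/, which is a vowel, so the suffix is -ara, giving *kalvemaara*.
The final sound of *ufrial* is /l/, which is a consonant, so the suffix is -i, giving *ufriali*.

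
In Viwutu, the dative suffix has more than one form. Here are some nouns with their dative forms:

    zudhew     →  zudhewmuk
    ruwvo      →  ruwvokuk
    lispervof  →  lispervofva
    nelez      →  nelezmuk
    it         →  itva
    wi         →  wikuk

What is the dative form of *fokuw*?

The alternation tracks the final sound of the stem — -va when the stem ends in a voiceless consonant (*lispervof*, *it*); -muk when the stem ends in a voiced consonant (*zudhew*, *nelez*); -kuk when the stem ends in a vowel (*ruwvo*, *wi*).
The final sound of *fokuw* is /w/, which is a voiced consonant, so the suffix is -muk, giving *fokuwmuk*.

fokuwmuk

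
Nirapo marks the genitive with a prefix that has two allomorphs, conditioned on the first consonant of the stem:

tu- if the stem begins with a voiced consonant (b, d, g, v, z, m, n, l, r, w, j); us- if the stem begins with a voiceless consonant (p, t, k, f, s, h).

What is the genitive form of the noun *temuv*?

*temuv* — first consonant /t/ (voiceless) → us- → *ustemuv*.

ustemuv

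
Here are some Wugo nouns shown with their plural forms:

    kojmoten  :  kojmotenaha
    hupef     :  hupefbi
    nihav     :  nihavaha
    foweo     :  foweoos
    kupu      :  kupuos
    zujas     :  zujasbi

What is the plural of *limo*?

Looking at the final sound of each stem: -bi when the stem ends in a voiceless consonant (*hupef*, *zujas*); -aha when the stem ends in a voiced consonant (*kojmoten*, *nihav*); -os when the stem ends in a vowel (*foweo*, *kupu*).
The final sound of *limo* is /o/, which is a vowel, so the suffix is -os, giving *limoos*.

limoos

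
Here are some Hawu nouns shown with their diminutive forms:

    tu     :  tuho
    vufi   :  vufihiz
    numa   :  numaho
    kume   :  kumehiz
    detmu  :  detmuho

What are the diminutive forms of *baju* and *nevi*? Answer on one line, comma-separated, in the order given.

The alternation tracks the last vowel of the stem — -hiz when the last vowel of the stem is a front vowel (*vufi*, *kume*); -ho when the last vowel of the stem is a back vowel (*tu*, *numa*, *detmu*).
The last vowel of *baju* is /u/, which is a back vowel, so the suffix is -ho, giving *bajuho*.
The last vowel of *nevi* is /i/, which is a front vowel, so the suffix is -hiz, giving *nevihiz*.

bajuho, nevihiz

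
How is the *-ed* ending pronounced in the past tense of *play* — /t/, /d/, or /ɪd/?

/d/

The stem *play* ends in a voiced sound other than /d/.
The -ed suffix is realized as /ɪd/ after /t, d/; as /t/ after other voiceless consonants; and as /d/ after other voiced sounds.
So -ed on *play* is pronounced /d/.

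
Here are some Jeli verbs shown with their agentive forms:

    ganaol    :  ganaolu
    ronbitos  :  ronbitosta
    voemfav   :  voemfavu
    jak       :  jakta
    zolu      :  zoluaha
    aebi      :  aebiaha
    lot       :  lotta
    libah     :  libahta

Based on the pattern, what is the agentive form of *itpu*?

itpuaha

The suffix is conditioned by the final sound: -ta when the stem ends in a voiceless consonant (*ronbitos*, *jak*, *lot*, *libah*); -u when the stem ends in a voiced consonant (*ganaol*, *voemfav*); -aha when the stem ends in a vowel (*zolu*, *aebi*).
Since the final sound of *itpu* is /u/ (a vowel), it takes -aha, giving *itpuaha*.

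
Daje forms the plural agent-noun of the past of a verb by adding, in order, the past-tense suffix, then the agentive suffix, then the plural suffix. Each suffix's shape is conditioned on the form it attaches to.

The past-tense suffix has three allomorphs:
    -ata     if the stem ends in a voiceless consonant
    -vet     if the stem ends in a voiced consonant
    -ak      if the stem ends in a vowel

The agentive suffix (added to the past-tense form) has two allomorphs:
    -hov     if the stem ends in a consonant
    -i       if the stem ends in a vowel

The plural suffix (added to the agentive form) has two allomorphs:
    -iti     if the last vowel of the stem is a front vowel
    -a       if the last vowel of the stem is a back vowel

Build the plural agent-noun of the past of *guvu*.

Since the final sound of *guvu* is /u/ (a vowel), it takes -ak, giving *guvuak*.
The past-tense form *guvuak*: final sound = /k/, a consonant → -hov → *guvuakhov*.
Since the last vowel of the agentive form *guvuakhov* is /o/ (a back vowel), it takes -a, giving *guvuakhova*.

guvuakhova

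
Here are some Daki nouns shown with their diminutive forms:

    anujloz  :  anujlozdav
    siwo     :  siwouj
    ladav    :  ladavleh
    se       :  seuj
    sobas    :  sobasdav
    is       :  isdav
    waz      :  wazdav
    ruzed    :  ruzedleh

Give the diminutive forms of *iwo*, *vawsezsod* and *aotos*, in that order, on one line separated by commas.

iwouj, vawsezsodleh, aotosdav

The suffix is conditioned by the final sound: -dav when the stem ends in a sibilant (*anujloz*, *sobas*, *is*, *waz*); -leh when the stem ends in a non-sibilant consonant (*ladav*, *ruzed*); -uj when the stem ends in a vowel (*siwo*, *se*).
*iwo* — final sound /o/ (a vowel) → -uj → *iwouj*.
*vawsezsod* — final sound /d/ (a non-sibilant consonant) → -leh → *vawsezsodleh*.
Since the final sound of *aotos* is /s/ (a sibilant), it takes -dav, giving *aotosdav*.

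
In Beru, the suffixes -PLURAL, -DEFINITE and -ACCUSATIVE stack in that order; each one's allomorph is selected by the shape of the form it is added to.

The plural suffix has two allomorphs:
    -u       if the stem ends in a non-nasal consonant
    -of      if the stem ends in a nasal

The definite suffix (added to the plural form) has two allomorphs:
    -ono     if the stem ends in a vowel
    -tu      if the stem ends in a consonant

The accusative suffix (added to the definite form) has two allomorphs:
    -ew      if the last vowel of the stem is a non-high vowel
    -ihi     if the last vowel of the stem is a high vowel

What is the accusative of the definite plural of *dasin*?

dasinoftuihi

*dasin* — final consonant /n/ (a nasal) → -of → *dasinof*.
The final sound of the plural form *dasinof* is /f/, which is a consonant, so the definite suffix is -tu, giving *dasinoftu*.
Since the last vowel of the definite form *dasinoftu* is /u/ (a high vowel), it takes -ihi, giving *dasinoftuihi*.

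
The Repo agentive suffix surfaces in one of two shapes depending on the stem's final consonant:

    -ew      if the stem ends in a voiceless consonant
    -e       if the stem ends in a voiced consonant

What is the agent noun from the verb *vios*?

*vios*: final consonant = /s/, voiceless → -ew → *viosew*.

viosew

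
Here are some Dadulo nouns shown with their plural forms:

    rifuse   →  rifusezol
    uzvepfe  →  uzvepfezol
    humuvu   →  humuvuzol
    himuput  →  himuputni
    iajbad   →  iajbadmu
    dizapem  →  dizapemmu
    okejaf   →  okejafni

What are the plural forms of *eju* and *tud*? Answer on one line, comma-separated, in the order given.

The alternation tracks the final sound of the stem — -ni when the stem ends in a voiceless consonant (*himuput*, *okejaf*); -mu when the stem ends in a voiced consonant (*iajbad*, *dizapem*); -zol when the stem ends in a vowel (*rifuse*, *uzvepfe*, *humuvu*).
*eju* — final sound /u/ (a vowel) → -zol → *ejuzol*.
Since the final sound of *tud* is /d/ (a voiced consonant), it takes -mu, giving *tudmu*.

ejuzol, tudmu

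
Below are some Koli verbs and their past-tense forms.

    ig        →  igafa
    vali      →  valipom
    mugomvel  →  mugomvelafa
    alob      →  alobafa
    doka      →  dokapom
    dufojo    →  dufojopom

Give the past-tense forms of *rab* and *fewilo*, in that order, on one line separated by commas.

The suffix is conditioned by the final sound: -afa when the stem ends in a consonant (*ig*, *mugomvel*, *alob*); -pom when the stem ends in a vowel (*vali*, *doka*, *dufojo*).
The final sound of *rab* is /b/, which is a consonant, so the suffix is -afa, giving *rabafa*.
*fewilo* — final sound /o/ (a vowel) → -pom → *fewilopom*.

rabafa, fewilopom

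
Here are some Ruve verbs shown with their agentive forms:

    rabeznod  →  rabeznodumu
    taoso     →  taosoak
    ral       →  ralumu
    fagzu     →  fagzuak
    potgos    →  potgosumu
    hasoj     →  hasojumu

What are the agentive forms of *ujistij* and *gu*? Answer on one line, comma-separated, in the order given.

ujistijumu, guak

The alternation tracks the final sound of the stem — -umu when the stem ends in a consonant (*rabeznod*, *ral*, *potgos*, *hasoj*); -ak when the stem ends in a vowel (*taoso*, *fagzu*).
*ujistij*: final sound = /j/, a consonant → -umu → *ujistijumu*.
Since the final sound of *gu* is /u/ (a vowel), it takes -ak, giving *guak*.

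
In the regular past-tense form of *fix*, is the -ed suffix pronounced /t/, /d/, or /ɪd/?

The stem *fix* ends in a voiceless consonant other than /t/.
The -ed suffix is realized as /ɪd/ after /t, d/; as /t/ after other voiceless consonants; and as /d/ after other voiced sounds.
So -ed on *fix* is pronounced /t/.

/t/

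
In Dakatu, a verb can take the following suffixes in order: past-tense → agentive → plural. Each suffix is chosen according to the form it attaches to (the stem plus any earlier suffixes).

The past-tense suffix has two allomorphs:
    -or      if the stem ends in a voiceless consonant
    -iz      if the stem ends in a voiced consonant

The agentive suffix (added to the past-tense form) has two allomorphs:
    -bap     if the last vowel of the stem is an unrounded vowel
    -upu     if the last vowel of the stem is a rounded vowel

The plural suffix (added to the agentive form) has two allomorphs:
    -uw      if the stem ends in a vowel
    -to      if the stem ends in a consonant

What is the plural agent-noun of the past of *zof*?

zoforupuuw

*zof*: final consonant = /f/, voiceless → -or → *zofor*.
Since the last vowel of the past-tense form *zofor* is /o/ (a rounded vowel), it takes -upu, giving *zoforupu*.
The final sound of the agentive form *zoforupu* is /u/, which is a vowel, so the plural suffix is -uw, giving *zoforupuuw*.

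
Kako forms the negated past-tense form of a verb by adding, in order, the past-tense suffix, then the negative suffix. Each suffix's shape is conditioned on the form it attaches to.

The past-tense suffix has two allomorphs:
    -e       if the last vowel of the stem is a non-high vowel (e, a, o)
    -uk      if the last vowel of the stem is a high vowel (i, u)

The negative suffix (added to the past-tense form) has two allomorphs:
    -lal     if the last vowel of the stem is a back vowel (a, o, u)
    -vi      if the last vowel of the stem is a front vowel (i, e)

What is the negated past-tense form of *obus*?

obusuklal

The last vowel of *obus* is /u/, which is a high vowel, so the past-tense suffix is -uk, giving *obusuk*.
The last vowel of the past-tense form *obusuk* is /u/, which is a back vowel, so the negative suffix is -lal, giving *obusuklal*.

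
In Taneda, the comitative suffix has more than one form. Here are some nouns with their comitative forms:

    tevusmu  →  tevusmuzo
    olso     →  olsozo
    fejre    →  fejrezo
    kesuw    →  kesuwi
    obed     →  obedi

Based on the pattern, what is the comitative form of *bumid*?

bumidi

The suffix is conditioned by the final sound: -i when the stem ends in a consonant (*kesuw*, *obed*); -zo when the stem ends in a vowel (*tevusmu*, *olso*, *fejre*).
*bumid* — final sound /d/ (a consonant) → -i → *bumidi*.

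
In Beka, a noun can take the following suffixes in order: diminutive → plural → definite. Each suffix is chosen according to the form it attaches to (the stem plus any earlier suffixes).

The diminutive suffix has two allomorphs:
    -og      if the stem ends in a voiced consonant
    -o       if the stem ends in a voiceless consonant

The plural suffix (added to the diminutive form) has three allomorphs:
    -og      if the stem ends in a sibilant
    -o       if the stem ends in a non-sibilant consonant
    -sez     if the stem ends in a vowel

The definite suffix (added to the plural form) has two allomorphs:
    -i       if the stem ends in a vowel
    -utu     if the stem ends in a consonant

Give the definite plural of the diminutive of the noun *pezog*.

pezogogoi

*pezog*: final consonant = /g/, voiced → -og → *pezogog*.
The final sound of the diminutive form *pezogog* is /g/, which is a non-sibilant consonant, so the plural suffix is -o, giving *pezogogo*.
The plural form *pezogogo*: final sound = /o/, a vowel → -i → *pezogogoi*.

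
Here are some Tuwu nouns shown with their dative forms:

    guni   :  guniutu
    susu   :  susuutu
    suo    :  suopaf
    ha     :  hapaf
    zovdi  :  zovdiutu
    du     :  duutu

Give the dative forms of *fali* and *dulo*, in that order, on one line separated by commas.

Looking at the last vowel of each stem: -utu when the last vowel of the stem is a high vowel (*guni*, *susu*, *zovdi*, *du*); -paf when the last vowel of the stem is a non-high vowel (*suo*, *ha*).
Since the last vowel of *fali* is /i/ (a high vowel), it takes -utu, giving *faliutu*.
Since the last vowel of *dulo* is /o/ (a non-high vowel), it takes -paf, giving *dulopaf*.

faliutu, dulopaf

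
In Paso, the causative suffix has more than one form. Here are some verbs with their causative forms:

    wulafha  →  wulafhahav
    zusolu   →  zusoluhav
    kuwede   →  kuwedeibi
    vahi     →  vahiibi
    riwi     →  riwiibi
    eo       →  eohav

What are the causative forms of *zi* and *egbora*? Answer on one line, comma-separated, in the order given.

The pattern is front/back vowel harmony: -ibi when the last vowel of the stem is a front vowel (*kuwede*, *vahi*, *riwi*); -hav when the last vowel of the stem is a back vowel (*wulafha*, *zusolu*, *eo*).
Since the last vowel of *zi* is /i/ (a front vowel), it takes -ibi, giving *ziibi*.
Since the last vowel of *egbora* is /a/ (a back vowel), it takes -hav, giving *egborahav*.

ziibi, egborahav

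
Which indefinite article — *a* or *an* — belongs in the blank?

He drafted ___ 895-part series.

The indefinite article is chosen by the initial *sound* of the following word, not its spelling.
The number *895* is spoken "eight hundred …", beginning with /eɪt/ — a vowel sound.
So the article is *an*: He drafted an 895-part series.

an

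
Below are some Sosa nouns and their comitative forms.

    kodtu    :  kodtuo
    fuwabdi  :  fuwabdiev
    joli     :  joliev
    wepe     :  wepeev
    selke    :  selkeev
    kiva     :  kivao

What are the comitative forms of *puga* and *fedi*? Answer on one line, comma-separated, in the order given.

pugao, fediev

The alternation tracks the last vowel of the stem — -ev when the last vowel of the stem is a front vowel (*fuwabdi*, *joli*, *wepe*, *selke*); -o when the last vowel of the stem is a back vowel (*kodtu*, *kiva*).
Since the last vowel of *puga* is /a/ (a back vowel), it takes -o, giving *pugao*.
*fedi*: last vowel = /i/, a front vowel → -ev → *fediev*.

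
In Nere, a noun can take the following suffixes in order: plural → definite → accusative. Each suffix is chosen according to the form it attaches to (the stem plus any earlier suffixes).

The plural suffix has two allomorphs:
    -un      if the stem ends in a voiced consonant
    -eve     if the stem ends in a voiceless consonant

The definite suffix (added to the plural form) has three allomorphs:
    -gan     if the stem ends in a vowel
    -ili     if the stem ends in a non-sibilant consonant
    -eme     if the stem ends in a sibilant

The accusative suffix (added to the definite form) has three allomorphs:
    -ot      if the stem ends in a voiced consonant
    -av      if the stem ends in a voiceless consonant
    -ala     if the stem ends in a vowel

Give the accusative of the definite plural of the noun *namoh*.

*namoh* — final consonant /h/ (voiceless) → -eve → *namoheve*.
Since the final sound of the plural form *namoheve* is /e/ (a vowel), it takes -gan, giving *namohevegan*.
The final sound of the definite form *namohevegan* is /n/, which is a voiced consonant, so the accusative suffix is -ot, giving *namoheveganot*.

namoheveganot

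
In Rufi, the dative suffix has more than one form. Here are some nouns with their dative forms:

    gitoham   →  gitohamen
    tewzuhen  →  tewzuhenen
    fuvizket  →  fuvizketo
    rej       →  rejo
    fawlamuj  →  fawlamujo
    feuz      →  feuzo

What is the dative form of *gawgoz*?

gawgozo

The pattern is nasality of the final consonant: -en when the stem ends in a nasal (*gitoham*, *tewzuhen*); -o when the stem ends in a non-nasal consonant (*fuvizket*, *rej*, *fawlamuj*, *feuz*).
*gawgoz* — final consonant /z/ (non-nasal) → -o → *gawgozo*.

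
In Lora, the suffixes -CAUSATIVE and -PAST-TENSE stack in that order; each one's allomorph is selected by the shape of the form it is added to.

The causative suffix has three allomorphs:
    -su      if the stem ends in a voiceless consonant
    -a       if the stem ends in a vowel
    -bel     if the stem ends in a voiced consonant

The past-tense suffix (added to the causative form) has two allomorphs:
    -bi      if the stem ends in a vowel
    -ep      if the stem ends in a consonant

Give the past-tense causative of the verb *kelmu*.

kelmuabi

Since the final sound of *kelmu* is /u/ (a vowel), it takes -a, giving *kelmua*.
The causative form *kelmua* — final sound /a/ (a vowel) → -bi → *kelmuabi*.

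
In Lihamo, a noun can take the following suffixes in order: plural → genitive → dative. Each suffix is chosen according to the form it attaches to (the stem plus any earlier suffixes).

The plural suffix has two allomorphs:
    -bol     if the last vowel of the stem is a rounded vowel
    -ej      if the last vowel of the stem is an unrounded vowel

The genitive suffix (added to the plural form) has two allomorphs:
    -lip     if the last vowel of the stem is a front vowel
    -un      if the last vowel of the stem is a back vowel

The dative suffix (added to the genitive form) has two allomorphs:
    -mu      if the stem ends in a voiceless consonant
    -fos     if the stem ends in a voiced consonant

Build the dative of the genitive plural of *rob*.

Since the last vowel of *rob* is /o/ (a rounded vowel), it takes -bol, giving *robbol*.
The last vowel of the plural form *robbol* is /o/, which is a back vowel, so the genitive suffix is -un, giving *robbolun*.
Since the final consonant of the genitive form *robbolun* is /n/ (voiced), it takes -fos, giving *robbolunfos*.

robbolunfos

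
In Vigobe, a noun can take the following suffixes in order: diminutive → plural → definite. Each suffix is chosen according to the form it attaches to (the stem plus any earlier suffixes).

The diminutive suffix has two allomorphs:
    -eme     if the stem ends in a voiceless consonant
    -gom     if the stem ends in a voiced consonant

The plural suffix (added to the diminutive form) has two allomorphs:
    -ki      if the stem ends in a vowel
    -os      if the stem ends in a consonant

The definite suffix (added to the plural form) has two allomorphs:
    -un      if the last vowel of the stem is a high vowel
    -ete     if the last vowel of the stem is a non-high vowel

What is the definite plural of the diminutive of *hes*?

hesemekiun

*hes*: final consonant = /s/, voiceless → -eme → *heseme*.
The diminutive form *heseme* — final sound /e/ (a vowel) → -ki → *hesemeki*.
The plural form *hesemeki* — last vowel /i/ (a high vowel) → -un → *hesemekiun*.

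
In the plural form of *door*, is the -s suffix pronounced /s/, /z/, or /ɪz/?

The stem *door* ends in a voiced non-sibilant sound.
The plural suffix surfaces as /ɪz/ after sibilants, /s/ after other voiceless consonants, and /z/ after other voiced sounds.
So the plural -s on *door* is pronounced /z/.

/z/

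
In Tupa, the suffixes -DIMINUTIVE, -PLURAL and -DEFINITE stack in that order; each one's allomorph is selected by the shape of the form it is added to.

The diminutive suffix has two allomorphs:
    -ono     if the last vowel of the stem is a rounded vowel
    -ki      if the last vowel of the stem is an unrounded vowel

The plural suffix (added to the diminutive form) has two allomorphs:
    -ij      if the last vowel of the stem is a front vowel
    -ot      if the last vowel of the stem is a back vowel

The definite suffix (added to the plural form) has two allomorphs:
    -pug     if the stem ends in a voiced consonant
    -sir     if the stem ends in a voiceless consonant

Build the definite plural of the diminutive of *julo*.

*julo*: last vowel = /o/, a rounded vowel → -ono → *juloono*.
The diminutive form *juloono*: last vowel = /o/, a back vowel → -ot → *juloonoot*.
The plural form *juloonoot*: final consonant = /t/, voiceless → -sir → *juloonootsir*.

juloonootsir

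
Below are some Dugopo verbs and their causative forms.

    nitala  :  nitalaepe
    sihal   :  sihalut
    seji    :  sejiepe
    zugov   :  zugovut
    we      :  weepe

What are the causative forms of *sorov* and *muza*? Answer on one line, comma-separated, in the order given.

sorovut, muzaepe

Looking at the final sound of each stem: -ut when the stem ends in a consonant (*sihal*, *zugov*); -epe when the stem ends in a vowel (*nitala*, *seji*, *we*).
*sorov* — final sound /v/ (a consonant) → -ut → *sorovut*.
The final sound of *muza* is /a/, which is a vowel, so the suffix is -epe, giving *muzaepe*.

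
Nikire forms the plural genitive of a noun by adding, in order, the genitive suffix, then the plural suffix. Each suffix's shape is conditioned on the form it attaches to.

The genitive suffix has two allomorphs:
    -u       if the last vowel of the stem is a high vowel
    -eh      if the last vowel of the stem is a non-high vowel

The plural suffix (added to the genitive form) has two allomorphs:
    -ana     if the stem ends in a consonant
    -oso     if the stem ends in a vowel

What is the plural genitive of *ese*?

eseehana

Since the last vowel of *ese* is /e/ (a non-high vowel), it takes -eh, giving *eseeh*.
The final sound of the genitive form *eseeh* is /h/, which is a consonant, so the plural suffix is -ana, giving *eseehana*.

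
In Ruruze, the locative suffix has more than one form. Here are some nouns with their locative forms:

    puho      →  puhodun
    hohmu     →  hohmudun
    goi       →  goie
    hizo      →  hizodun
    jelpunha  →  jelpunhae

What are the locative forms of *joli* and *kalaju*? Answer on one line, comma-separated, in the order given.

Looking at the last vowel of each stem: -dun when the last vowel of the stem is a rounded vowel (*puho*, *hohmu*, *hizo*); -e when the last vowel of the stem is an unrounded vowel (*goi*, *jelpunha*).
The last vowel of *joli* is /i/, which is an unrounded vowel, so the suffix is -e, giving *jolie*.
*kalaju* — last vowel /u/ (a rounded vowel) → -dun → *kalajudun*.

jolie, kalajudun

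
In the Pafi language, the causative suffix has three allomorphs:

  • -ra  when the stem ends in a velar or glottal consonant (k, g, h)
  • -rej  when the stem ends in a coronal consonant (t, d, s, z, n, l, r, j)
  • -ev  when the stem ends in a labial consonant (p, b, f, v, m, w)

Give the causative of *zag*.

The final consonant of *zag* is /g/, which is velar/glottal, so the suffix is -ra, giving *zagra*.

zagra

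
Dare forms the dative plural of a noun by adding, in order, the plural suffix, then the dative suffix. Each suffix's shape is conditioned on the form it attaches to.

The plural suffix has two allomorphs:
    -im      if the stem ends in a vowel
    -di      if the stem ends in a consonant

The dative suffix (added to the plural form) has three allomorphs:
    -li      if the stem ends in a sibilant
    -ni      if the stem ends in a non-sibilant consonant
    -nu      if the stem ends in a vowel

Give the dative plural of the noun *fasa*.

The final sound of *fasa* is /a/, which is a vowel, so the plural suffix is -im, giving *fasaim*.
The final sound of the plural form *fasaim* is /m/, which is a non-sibilant consonant, so the dative suffix is -ni, giving *fasaimni*.

fasaimni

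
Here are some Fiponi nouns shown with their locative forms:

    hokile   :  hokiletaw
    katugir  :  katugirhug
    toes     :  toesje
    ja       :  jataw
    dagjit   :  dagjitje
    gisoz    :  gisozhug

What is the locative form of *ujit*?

ujitje

The alternation tracks the final sound of the stem — -je when the stem ends in a voiceless consonant (*toes*, *dagjit*); -hug when the stem ends in a voiced consonant (*katugir*, *gisoz*); -taw when the stem ends in a vowel (*hokile*, *ja*).
*ujit* — final sound /t/ (a voiceless consonant) → -je → *ujitje*.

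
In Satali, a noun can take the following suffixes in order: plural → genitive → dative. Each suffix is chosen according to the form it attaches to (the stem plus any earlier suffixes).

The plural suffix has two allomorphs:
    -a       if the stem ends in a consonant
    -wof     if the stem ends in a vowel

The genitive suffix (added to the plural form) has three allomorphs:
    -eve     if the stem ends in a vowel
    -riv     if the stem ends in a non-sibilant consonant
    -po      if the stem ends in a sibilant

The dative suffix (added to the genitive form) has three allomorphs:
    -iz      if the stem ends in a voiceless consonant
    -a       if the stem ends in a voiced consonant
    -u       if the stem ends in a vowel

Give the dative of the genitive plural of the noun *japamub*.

The final sound of *japamub* is /b/, which is a consonant, so the plural suffix is -a, giving *japamuba*.
The plural form *japamuba* — final sound /a/ (a vowel) → -eve → *japamubaeve*.
Since the final sound of the genitive form *japamubaeve* is /e/ (a vowel), it takes -u, giving *japamubaeveu*.

japamubaeveu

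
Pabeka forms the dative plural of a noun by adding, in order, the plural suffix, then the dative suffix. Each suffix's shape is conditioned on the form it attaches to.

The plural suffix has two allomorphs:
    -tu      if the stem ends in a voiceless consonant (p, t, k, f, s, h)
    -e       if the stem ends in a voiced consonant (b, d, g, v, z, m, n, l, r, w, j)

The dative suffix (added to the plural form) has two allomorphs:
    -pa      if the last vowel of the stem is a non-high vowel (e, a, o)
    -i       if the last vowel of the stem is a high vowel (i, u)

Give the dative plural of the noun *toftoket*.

toftokettui

Since the final consonant of *toftoket* is /t/ (voiceless), it takes -tu, giving *toftokettu*.
Since the last vowel of the plural form *toftokettu* is /u/ (a high vowel), it takes -i, giving *toftokettui*.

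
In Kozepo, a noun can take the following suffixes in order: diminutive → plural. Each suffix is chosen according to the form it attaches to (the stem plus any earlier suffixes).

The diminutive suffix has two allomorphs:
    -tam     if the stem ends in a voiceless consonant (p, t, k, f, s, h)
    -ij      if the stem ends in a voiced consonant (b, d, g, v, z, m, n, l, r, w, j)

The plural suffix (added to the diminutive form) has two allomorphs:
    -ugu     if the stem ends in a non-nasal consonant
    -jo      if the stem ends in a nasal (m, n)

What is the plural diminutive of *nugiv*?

nugivijugu

The final consonant of *nugiv* is /v/, which is voiced, so the diminutive suffix is -ij, giving *nugivij*.
The diminutive form *nugivij*: final consonant = /j/, non-nasal → -ugu → *nugivijugu*.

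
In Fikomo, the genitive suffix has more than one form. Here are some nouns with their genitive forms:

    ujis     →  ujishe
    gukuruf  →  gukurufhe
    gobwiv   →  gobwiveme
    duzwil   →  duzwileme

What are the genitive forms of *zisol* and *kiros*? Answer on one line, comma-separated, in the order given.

zisoleme, kiroshe

The pattern is voicing of the final consonant: -he when the stem ends in a voiceless consonant (*ujis*, *gukuruf*); -eme when the stem ends in a voiced consonant (*gobwiv*, *duzwil*).
Since the final consonant of *zisol* is /l/ (voiced), it takes -eme, giving *zisoleme*.
The final consonant of *kiros* is /s/, which is voiceless, so the suffix is -he, giving *kiroshe*.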